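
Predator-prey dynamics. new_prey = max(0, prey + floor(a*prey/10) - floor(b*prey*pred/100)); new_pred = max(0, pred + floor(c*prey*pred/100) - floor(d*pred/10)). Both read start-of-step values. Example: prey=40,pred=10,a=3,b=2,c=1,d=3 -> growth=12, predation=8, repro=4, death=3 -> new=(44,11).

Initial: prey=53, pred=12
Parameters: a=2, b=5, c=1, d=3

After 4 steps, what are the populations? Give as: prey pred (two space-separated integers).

Answer: 4 10

Derivation:
Step 1: prey: 53+10-31=32; pred: 12+6-3=15
Step 2: prey: 32+6-24=14; pred: 15+4-4=15
Step 3: prey: 14+2-10=6; pred: 15+2-4=13
Step 4: prey: 6+1-3=4; pred: 13+0-3=10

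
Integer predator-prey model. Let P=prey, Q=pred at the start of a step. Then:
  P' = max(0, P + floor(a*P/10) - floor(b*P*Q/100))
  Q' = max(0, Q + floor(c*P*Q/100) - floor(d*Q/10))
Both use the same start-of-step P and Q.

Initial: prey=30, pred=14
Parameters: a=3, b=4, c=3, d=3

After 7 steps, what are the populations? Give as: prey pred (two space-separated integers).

Answer: 0 8

Derivation:
Step 1: prey: 30+9-16=23; pred: 14+12-4=22
Step 2: prey: 23+6-20=9; pred: 22+15-6=31
Step 3: prey: 9+2-11=0; pred: 31+8-9=30
Step 4: prey: 0+0-0=0; pred: 30+0-9=21
Step 5: prey: 0+0-0=0; pred: 21+0-6=15
Step 6: prey: 0+0-0=0; pred: 15+0-4=11
Step 7: prey: 0+0-0=0; pred: 11+0-3=8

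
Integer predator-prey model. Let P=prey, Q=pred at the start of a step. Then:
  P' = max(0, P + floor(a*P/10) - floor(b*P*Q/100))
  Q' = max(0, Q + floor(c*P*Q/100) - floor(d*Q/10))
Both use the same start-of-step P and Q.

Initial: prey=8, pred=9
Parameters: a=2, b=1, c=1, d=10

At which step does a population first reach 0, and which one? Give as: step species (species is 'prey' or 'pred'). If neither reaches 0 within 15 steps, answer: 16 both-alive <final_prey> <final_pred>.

Step 1: prey: 8+1-0=9; pred: 9+0-9=0
First extinction: pred at step 1

Answer: 1 pred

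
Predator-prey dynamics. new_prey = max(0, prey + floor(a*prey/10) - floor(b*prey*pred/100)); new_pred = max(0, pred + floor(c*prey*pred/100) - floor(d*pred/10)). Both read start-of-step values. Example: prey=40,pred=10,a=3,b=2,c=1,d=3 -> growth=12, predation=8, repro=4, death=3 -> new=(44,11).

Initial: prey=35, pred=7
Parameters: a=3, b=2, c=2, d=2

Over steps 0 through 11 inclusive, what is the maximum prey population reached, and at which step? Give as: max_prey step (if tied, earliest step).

Step 1: prey: 35+10-4=41; pred: 7+4-1=10
Step 2: prey: 41+12-8=45; pred: 10+8-2=16
Step 3: prey: 45+13-14=44; pred: 16+14-3=27
Step 4: prey: 44+13-23=34; pred: 27+23-5=45
Step 5: prey: 34+10-30=14; pred: 45+30-9=66
Step 6: prey: 14+4-18=0; pred: 66+18-13=71
Step 7: prey: 0+0-0=0; pred: 71+0-14=57
Step 8: prey: 0+0-0=0; pred: 57+0-11=46
Step 9: prey: 0+0-0=0; pred: 46+0-9=37
Step 10: prey: 0+0-0=0; pred: 37+0-7=30
Step 11: prey: 0+0-0=0; pred: 30+0-6=24
Max prey = 45 at step 2

Answer: 45 2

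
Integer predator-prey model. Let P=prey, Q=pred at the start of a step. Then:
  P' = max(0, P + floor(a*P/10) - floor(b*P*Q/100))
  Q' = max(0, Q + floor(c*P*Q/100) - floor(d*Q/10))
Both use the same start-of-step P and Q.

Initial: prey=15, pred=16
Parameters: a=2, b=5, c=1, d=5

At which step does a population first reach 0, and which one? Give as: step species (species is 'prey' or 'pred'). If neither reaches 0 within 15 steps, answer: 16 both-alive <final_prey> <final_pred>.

Step 1: prey: 15+3-12=6; pred: 16+2-8=10
Step 2: prey: 6+1-3=4; pred: 10+0-5=5
Step 3: prey: 4+0-1=3; pred: 5+0-2=3
Step 4: prey: 3+0-0=3; pred: 3+0-1=2
Step 5: prey: 3+0-0=3; pred: 2+0-1=1
Step 6: prey: 3+0-0=3; pred: 1+0-0=1
Steps 7-15: state stable at prey=3, pred=1 (no change)
No extinction within 15 steps

Answer: 16 both-alive 3 1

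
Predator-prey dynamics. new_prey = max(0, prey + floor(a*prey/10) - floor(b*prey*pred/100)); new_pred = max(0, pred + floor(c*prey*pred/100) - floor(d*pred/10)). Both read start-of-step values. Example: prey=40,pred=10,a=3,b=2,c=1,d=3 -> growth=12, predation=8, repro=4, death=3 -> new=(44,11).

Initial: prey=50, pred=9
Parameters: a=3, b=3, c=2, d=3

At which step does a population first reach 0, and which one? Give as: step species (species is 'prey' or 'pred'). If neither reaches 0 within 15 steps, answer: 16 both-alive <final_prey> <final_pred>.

Answer: 4 prey

Derivation:
Step 1: prey: 50+15-13=52; pred: 9+9-2=16
Step 2: prey: 52+15-24=43; pred: 16+16-4=28
Step 3: prey: 43+12-36=19; pred: 28+24-8=44
Step 4: prey: 19+5-25=0; pred: 44+16-13=47
First extinction: prey at step 4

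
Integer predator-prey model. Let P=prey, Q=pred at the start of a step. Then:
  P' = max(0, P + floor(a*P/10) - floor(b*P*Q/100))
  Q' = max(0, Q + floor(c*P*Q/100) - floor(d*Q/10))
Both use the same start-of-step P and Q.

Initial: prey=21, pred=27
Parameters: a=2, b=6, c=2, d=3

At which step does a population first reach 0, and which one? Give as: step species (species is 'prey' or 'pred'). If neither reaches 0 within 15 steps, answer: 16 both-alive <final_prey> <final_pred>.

Answer: 1 prey

Derivation:
Step 1: prey: 21+4-34=0; pred: 27+11-8=30
First extinction: prey at step 1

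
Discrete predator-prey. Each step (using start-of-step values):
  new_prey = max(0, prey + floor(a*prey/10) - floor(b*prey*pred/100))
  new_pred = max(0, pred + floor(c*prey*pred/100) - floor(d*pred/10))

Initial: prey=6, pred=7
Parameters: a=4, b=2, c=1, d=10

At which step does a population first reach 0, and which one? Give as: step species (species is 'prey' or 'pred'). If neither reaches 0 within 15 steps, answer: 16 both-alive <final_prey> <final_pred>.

Answer: 1 pred

Derivation:
Step 1: prey: 6+2-0=8; pred: 7+0-7=0
First extinction: pred at step 1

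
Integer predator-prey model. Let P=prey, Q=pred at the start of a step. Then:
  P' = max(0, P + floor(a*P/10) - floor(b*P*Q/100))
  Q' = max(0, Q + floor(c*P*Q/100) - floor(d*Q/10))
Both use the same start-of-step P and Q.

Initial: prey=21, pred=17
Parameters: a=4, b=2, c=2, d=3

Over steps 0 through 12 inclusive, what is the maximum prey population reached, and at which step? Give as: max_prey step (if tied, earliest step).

Answer: 22 1

Derivation:
Step 1: prey: 21+8-7=22; pred: 17+7-5=19
Step 2: prey: 22+8-8=22; pred: 19+8-5=22
Step 3: prey: 22+8-9=21; pred: 22+9-6=25
Step 4: prey: 21+8-10=19; pred: 25+10-7=28
Step 5: prey: 19+7-10=16; pred: 28+10-8=30
Step 6: prey: 16+6-9=13; pred: 30+9-9=30
Step 7: prey: 13+5-7=11; pred: 30+7-9=28
Step 8: prey: 11+4-6=9; pred: 28+6-8=26
Step 9: prey: 9+3-4=8; pred: 26+4-7=23
Step 10: prey: 8+3-3=8; pred: 23+3-6=20
Step 11: prey: 8+3-3=8; pred: 20+3-6=17
Step 12: prey: 8+3-2=9; pred: 17+2-5=14
Max prey = 22 at step 1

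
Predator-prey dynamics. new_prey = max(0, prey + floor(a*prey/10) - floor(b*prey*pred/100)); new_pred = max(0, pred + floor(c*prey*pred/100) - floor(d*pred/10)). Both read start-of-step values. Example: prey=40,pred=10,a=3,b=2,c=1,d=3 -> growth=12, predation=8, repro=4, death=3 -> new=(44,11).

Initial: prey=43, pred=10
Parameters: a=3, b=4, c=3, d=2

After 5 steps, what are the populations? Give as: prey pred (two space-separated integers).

Answer: 0 34

Derivation:
Step 1: prey: 43+12-17=38; pred: 10+12-2=20
Step 2: prey: 38+11-30=19; pred: 20+22-4=38
Step 3: prey: 19+5-28=0; pred: 38+21-7=52
Step 4: prey: 0+0-0=0; pred: 52+0-10=42
Step 5: prey: 0+0-0=0; pred: 42+0-8=34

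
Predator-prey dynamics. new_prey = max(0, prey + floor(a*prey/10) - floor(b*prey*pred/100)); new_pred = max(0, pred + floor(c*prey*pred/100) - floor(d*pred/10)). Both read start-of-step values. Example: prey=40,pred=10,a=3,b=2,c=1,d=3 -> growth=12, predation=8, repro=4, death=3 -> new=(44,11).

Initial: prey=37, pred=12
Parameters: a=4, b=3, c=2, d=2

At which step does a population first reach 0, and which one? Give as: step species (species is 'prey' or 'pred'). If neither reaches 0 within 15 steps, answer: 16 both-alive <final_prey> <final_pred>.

Answer: 5 prey

Derivation:
Step 1: prey: 37+14-13=38; pred: 12+8-2=18
Step 2: prey: 38+15-20=33; pred: 18+13-3=28
Step 3: prey: 33+13-27=19; pred: 28+18-5=41
Step 4: prey: 19+7-23=3; pred: 41+15-8=48
Step 5: prey: 3+1-4=0; pred: 48+2-9=41
First extinction: prey at step 5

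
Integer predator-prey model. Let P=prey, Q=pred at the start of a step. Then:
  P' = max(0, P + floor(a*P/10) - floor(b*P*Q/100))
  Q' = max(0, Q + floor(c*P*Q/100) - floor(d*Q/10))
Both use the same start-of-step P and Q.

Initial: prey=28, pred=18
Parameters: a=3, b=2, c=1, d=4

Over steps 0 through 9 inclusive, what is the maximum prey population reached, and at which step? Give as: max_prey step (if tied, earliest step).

Answer: 48 9

Derivation:
Step 1: prey: 28+8-10=26; pred: 18+5-7=16
Step 2: prey: 26+7-8=25; pred: 16+4-6=14
Step 3: prey: 25+7-7=25; pred: 14+3-5=12
Step 4: prey: 25+7-6=26; pred: 12+3-4=11
Step 5: prey: 26+7-5=28; pred: 11+2-4=9
Step 6: prey: 28+8-5=31; pred: 9+2-3=8
Step 7: prey: 31+9-4=36; pred: 8+2-3=7
Step 8: prey: 36+10-5=41; pred: 7+2-2=7
Step 9: prey: 41+12-5=48; pred: 7+2-2=7
Max prey = 48 at step 9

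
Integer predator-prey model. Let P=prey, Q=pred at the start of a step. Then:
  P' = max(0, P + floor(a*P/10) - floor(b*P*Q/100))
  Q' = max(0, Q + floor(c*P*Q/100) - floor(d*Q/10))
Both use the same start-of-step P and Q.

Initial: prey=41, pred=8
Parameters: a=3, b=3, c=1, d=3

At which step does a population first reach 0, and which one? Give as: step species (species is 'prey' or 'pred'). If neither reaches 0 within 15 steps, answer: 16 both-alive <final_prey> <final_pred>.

Step 1: prey: 41+12-9=44; pred: 8+3-2=9
Step 2: prey: 44+13-11=46; pred: 9+3-2=10
Step 3: prey: 46+13-13=46; pred: 10+4-3=11
Step 4: prey: 46+13-15=44; pred: 11+5-3=13
Step 5: prey: 44+13-17=40; pred: 13+5-3=15
Step 6: prey: 40+12-18=34; pred: 15+6-4=17
Step 7: prey: 34+10-17=27; pred: 17+5-5=17
Step 8: prey: 27+8-13=22; pred: 17+4-5=16
Step 9: prey: 22+6-10=18; pred: 16+3-4=15
Step 10: prey: 18+5-8=15; pred: 15+2-4=13
Step 11: prey: 15+4-5=14; pred: 13+1-3=11
Step 12: prey: 14+4-4=14; pred: 11+1-3=9
Step 13: prey: 14+4-3=15; pred: 9+1-2=8
Step 14: prey: 15+4-3=16; pred: 8+1-2=7
Step 15: prey: 16+4-3=17; pred: 7+1-2=6
No extinction within 15 steps

Answer: 16 both-alive 17 6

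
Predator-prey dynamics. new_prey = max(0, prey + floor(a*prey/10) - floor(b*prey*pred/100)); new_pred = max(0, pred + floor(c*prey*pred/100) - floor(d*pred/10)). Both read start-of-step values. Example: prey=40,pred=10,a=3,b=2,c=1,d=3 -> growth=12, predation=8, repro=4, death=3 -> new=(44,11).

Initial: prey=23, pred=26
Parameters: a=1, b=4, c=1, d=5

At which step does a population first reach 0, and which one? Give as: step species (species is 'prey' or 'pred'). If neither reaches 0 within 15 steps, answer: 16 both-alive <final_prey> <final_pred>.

Step 1: prey: 23+2-23=2; pred: 26+5-13=18
Step 2: prey: 2+0-1=1; pred: 18+0-9=9
Step 3: prey: 1+0-0=1; pred: 9+0-4=5
Step 4: prey: 1+0-0=1; pred: 5+0-2=3
Step 5: prey: 1+0-0=1; pred: 3+0-1=2
Step 6: prey: 1+0-0=1; pred: 2+0-1=1
Step 7: prey: 1+0-0=1; pred: 1+0-0=1
Steps 8-15: state stable at prey=1, pred=1 (no change)
No extinction within 15 steps

Answer: 16 both-alive 1 1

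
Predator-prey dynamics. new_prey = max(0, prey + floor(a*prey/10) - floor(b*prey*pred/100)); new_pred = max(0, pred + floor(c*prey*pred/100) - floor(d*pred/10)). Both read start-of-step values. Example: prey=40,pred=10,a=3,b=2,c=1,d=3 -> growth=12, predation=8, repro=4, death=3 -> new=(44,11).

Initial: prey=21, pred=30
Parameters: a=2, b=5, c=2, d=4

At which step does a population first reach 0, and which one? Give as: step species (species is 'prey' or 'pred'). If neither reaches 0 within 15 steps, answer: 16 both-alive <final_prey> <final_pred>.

Answer: 1 prey

Derivation:
Step 1: prey: 21+4-31=0; pred: 30+12-12=30
First extinction: prey at step 1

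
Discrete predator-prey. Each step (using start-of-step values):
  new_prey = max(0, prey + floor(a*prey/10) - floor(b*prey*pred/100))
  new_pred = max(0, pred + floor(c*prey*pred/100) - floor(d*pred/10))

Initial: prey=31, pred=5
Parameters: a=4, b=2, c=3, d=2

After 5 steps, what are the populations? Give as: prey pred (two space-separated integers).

Answer: 0 168

Derivation:
Step 1: prey: 31+12-3=40; pred: 5+4-1=8
Step 2: prey: 40+16-6=50; pred: 8+9-1=16
Step 3: prey: 50+20-16=54; pred: 16+24-3=37
Step 4: prey: 54+21-39=36; pred: 37+59-7=89
Step 5: prey: 36+14-64=0; pred: 89+96-17=168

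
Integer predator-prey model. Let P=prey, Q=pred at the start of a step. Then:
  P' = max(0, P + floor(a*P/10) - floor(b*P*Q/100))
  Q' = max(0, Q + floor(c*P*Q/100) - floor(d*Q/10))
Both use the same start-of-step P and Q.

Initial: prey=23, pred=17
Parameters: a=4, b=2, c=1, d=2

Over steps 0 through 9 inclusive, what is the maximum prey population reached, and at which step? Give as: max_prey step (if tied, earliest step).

Step 1: prey: 23+9-7=25; pred: 17+3-3=17
Step 2: prey: 25+10-8=27; pred: 17+4-3=18
Step 3: prey: 27+10-9=28; pred: 18+4-3=19
Step 4: prey: 28+11-10=29; pred: 19+5-3=21
Step 5: prey: 29+11-12=28; pred: 21+6-4=23
Step 6: prey: 28+11-12=27; pred: 23+6-4=25
Step 7: prey: 27+10-13=24; pred: 25+6-5=26
Step 8: prey: 24+9-12=21; pred: 26+6-5=27
Step 9: prey: 21+8-11=18; pred: 27+5-5=27
Max prey = 29 at step 4

Answer: 29 4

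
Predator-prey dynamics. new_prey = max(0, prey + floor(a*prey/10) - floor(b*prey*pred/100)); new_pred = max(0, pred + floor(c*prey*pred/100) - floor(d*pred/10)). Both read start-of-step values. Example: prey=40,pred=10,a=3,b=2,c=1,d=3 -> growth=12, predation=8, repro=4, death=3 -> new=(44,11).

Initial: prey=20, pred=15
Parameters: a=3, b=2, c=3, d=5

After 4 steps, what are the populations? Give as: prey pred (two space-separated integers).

Answer: 17 22

Derivation:
Step 1: prey: 20+6-6=20; pred: 15+9-7=17
Step 2: prey: 20+6-6=20; pred: 17+10-8=19
Step 3: prey: 20+6-7=19; pred: 19+11-9=21
Step 4: prey: 19+5-7=17; pred: 21+11-10=22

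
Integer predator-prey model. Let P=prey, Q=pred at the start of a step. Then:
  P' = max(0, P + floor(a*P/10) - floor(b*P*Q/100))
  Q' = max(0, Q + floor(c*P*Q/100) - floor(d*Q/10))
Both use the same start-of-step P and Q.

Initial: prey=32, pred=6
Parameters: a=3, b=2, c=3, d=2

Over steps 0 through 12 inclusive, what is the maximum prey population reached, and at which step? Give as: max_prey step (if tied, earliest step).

Answer: 42 2

Derivation:
Step 1: prey: 32+9-3=38; pred: 6+5-1=10
Step 2: prey: 38+11-7=42; pred: 10+11-2=19
Step 3: prey: 42+12-15=39; pred: 19+23-3=39
Step 4: prey: 39+11-30=20; pred: 39+45-7=77
Step 5: prey: 20+6-30=0; pred: 77+46-15=108
Step 6: prey: 0+0-0=0; pred: 108+0-21=87
Step 7: prey: 0+0-0=0; pred: 87+0-17=70
Step 8: prey: 0+0-0=0; pred: 70+0-14=56
Step 9: prey: 0+0-0=0; pred: 56+0-11=45
Step 10: prey: 0+0-0=0; pred: 45+0-9=36
Step 11: prey: 0+0-0=0; pred: 36+0-7=29
Step 12: prey: 0+0-0=0; pred: 29+0-5=24
Max prey = 42 at step 2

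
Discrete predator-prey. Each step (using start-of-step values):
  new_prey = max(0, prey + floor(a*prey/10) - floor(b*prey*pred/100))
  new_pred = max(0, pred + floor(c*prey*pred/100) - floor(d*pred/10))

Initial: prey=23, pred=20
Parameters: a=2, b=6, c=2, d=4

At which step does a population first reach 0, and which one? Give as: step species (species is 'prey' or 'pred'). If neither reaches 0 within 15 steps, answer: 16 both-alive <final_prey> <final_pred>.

Step 1: prey: 23+4-27=0; pred: 20+9-8=21
First extinction: prey at step 1

Answer: 1 prey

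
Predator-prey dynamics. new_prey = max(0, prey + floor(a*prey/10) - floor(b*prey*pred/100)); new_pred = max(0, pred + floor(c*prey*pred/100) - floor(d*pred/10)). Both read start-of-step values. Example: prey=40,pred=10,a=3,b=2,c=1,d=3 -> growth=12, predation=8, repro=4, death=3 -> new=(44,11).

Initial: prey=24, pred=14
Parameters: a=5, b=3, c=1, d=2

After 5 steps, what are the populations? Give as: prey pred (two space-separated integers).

Step 1: prey: 24+12-10=26; pred: 14+3-2=15
Step 2: prey: 26+13-11=28; pred: 15+3-3=15
Step 3: prey: 28+14-12=30; pred: 15+4-3=16
Step 4: prey: 30+15-14=31; pred: 16+4-3=17
Step 5: prey: 31+15-15=31; pred: 17+5-3=19

Answer: 31 19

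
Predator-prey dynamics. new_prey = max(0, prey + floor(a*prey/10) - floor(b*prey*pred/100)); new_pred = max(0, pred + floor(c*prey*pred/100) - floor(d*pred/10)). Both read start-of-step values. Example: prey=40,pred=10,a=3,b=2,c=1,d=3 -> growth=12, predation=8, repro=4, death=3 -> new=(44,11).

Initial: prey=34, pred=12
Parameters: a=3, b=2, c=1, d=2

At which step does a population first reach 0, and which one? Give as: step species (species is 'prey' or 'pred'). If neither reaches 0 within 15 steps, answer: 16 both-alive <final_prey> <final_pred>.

Step 1: prey: 34+10-8=36; pred: 12+4-2=14
Step 2: prey: 36+10-10=36; pred: 14+5-2=17
Step 3: prey: 36+10-12=34; pred: 17+6-3=20
Step 4: prey: 34+10-13=31; pred: 20+6-4=22
Step 5: prey: 31+9-13=27; pred: 22+6-4=24
Step 6: prey: 27+8-12=23; pred: 24+6-4=26
Step 7: prey: 23+6-11=18; pred: 26+5-5=26
Step 8: prey: 18+5-9=14; pred: 26+4-5=25
Step 9: prey: 14+4-7=11; pred: 25+3-5=23
Step 10: prey: 11+3-5=9; pred: 23+2-4=21
Step 11: prey: 9+2-3=8; pred: 21+1-4=18
Step 12: prey: 8+2-2=8; pred: 18+1-3=16
Step 13: prey: 8+2-2=8; pred: 16+1-3=14
Step 14: prey: 8+2-2=8; pred: 14+1-2=13
Step 15: prey: 8+2-2=8; pred: 13+1-2=12
No extinction within 15 steps

Answer: 16 both-alive 8 12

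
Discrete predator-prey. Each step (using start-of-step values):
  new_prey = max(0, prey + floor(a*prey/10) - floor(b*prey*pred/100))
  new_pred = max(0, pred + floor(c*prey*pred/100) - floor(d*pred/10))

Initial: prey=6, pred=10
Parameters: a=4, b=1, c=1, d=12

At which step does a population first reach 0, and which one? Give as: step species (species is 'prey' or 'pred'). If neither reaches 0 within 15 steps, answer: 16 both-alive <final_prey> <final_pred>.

Step 1: prey: 6+2-0=8; pred: 10+0-12=0
First extinction: pred at step 1

Answer: 1 pred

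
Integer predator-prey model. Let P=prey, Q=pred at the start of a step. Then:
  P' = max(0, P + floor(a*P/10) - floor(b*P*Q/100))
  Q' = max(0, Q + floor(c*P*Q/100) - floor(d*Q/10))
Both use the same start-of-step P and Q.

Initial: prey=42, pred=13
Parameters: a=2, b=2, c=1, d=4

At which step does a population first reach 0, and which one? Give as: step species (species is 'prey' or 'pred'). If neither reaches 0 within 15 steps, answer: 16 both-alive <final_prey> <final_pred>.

Step 1: prey: 42+8-10=40; pred: 13+5-5=13
Step 2: prey: 40+8-10=38; pred: 13+5-5=13
Step 3: prey: 38+7-9=36; pred: 13+4-5=12
Step 4: prey: 36+7-8=35; pred: 12+4-4=12
Step 5: prey: 35+7-8=34; pred: 12+4-4=12
Step 6: prey: 34+6-8=32; pred: 12+4-4=12
Step 7: prey: 32+6-7=31; pred: 12+3-4=11
Step 8: prey: 31+6-6=31; pred: 11+3-4=10
Step 9: prey: 31+6-6=31; pred: 10+3-4=9
Step 10: prey: 31+6-5=32; pred: 9+2-3=8
Step 11: prey: 32+6-5=33; pred: 8+2-3=7
Step 12: prey: 33+6-4=35; pred: 7+2-2=7
Step 13: prey: 35+7-4=38; pred: 7+2-2=7
Step 14: prey: 38+7-5=40; pred: 7+2-2=7
Step 15: prey: 40+8-5=43; pred: 7+2-2=7
No extinction within 15 steps

Answer: 16 both-alive 43 7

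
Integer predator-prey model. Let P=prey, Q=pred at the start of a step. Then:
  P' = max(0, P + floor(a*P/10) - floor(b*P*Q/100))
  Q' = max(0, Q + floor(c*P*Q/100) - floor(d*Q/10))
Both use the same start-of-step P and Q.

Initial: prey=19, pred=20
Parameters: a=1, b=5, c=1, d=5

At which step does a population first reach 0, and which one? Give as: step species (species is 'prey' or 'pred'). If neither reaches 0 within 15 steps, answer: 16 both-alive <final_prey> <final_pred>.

Answer: 16 both-alive 1 1

Derivation:
Step 1: prey: 19+1-19=1; pred: 20+3-10=13
Step 2: prey: 1+0-0=1; pred: 13+0-6=7
Step 3: prey: 1+0-0=1; pred: 7+0-3=4
Step 4: prey: 1+0-0=1; pred: 4+0-2=2
Step 5: prey: 1+0-0=1; pred: 2+0-1=1
Step 6: prey: 1+0-0=1; pred: 1+0-0=1
Steps 7-15: state stable at prey=1, pred=1 (no change)
No extinction within 15 steps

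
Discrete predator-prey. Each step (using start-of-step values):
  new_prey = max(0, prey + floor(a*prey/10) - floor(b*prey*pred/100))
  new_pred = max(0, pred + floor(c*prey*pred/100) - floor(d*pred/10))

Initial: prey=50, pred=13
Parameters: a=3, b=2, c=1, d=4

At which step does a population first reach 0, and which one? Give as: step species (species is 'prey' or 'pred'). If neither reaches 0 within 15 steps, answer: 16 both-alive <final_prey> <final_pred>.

Step 1: prey: 50+15-13=52; pred: 13+6-5=14
Step 2: prey: 52+15-14=53; pred: 14+7-5=16
Step 3: prey: 53+15-16=52; pred: 16+8-6=18
Step 4: prey: 52+15-18=49; pred: 18+9-7=20
Step 5: prey: 49+14-19=44; pred: 20+9-8=21
Step 6: prey: 44+13-18=39; pred: 21+9-8=22
Step 7: prey: 39+11-17=33; pred: 22+8-8=22
Step 8: prey: 33+9-14=28; pred: 22+7-8=21
Step 9: prey: 28+8-11=25; pred: 21+5-8=18
Step 10: prey: 25+7-9=23; pred: 18+4-7=15
Step 11: prey: 23+6-6=23; pred: 15+3-6=12
Step 12: prey: 23+6-5=24; pred: 12+2-4=10
Step 13: prey: 24+7-4=27; pred: 10+2-4=8
Step 14: prey: 27+8-4=31; pred: 8+2-3=7
Step 15: prey: 31+9-4=36; pred: 7+2-2=7
No extinction within 15 steps

Answer: 16 both-alive 36 7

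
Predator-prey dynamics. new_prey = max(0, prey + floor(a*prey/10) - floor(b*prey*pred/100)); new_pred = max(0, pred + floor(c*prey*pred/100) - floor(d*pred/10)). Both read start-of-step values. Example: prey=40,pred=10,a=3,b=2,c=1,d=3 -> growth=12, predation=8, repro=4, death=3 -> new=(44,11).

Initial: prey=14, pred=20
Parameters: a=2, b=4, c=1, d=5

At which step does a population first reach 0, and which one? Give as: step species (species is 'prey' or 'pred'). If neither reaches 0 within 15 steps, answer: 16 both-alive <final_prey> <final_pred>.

Step 1: prey: 14+2-11=5; pred: 20+2-10=12
Step 2: prey: 5+1-2=4; pred: 12+0-6=6
Step 3: prey: 4+0-0=4; pred: 6+0-3=3
Step 4: prey: 4+0-0=4; pred: 3+0-1=2
Step 5: prey: 4+0-0=4; pred: 2+0-1=1
Step 6: prey: 4+0-0=4; pred: 1+0-0=1
Steps 7-15: state stable at prey=4, pred=1 (no change)
No extinction within 15 steps

Answer: 16 both-alive 4 1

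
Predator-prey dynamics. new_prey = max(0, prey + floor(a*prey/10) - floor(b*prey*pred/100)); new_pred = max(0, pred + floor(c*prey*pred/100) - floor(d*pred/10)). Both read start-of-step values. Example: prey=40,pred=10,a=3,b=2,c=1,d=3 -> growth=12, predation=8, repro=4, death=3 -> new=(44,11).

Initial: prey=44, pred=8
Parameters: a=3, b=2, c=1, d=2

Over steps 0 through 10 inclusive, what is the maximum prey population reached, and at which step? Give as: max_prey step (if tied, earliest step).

Step 1: prey: 44+13-7=50; pred: 8+3-1=10
Step 2: prey: 50+15-10=55; pred: 10+5-2=13
Step 3: prey: 55+16-14=57; pred: 13+7-2=18
Step 4: prey: 57+17-20=54; pred: 18+10-3=25
Step 5: prey: 54+16-27=43; pred: 25+13-5=33
Step 6: prey: 43+12-28=27; pred: 33+14-6=41
Step 7: prey: 27+8-22=13; pred: 41+11-8=44
Step 8: prey: 13+3-11=5; pred: 44+5-8=41
Step 9: prey: 5+1-4=2; pred: 41+2-8=35
Step 10: prey: 2+0-1=1; pred: 35+0-7=28
Max prey = 57 at step 3

Answer: 57 3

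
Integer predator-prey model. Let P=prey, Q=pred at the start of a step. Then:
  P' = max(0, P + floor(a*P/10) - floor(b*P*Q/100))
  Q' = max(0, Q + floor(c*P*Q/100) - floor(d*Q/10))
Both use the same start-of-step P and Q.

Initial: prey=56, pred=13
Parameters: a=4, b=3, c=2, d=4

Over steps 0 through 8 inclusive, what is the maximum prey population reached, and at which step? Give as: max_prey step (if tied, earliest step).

Answer: 57 1

Derivation:
Step 1: prey: 56+22-21=57; pred: 13+14-5=22
Step 2: prey: 57+22-37=42; pred: 22+25-8=39
Step 3: prey: 42+16-49=9; pred: 39+32-15=56
Step 4: prey: 9+3-15=0; pred: 56+10-22=44
Step 5: prey: 0+0-0=0; pred: 44+0-17=27
Step 6: prey: 0+0-0=0; pred: 27+0-10=17
Step 7: prey: 0+0-0=0; pred: 17+0-6=11
Step 8: prey: 0+0-0=0; pred: 11+0-4=7
Max prey = 57 at step 1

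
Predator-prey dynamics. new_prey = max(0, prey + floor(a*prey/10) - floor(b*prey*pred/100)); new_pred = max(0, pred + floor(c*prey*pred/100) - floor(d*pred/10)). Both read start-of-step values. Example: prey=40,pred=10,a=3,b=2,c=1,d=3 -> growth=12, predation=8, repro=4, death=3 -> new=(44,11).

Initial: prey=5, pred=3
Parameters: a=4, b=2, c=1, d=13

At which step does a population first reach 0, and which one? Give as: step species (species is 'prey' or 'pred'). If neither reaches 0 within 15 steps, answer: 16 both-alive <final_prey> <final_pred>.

Step 1: prey: 5+2-0=7; pred: 3+0-3=0
First extinction: pred at step 1

Answer: 1 pred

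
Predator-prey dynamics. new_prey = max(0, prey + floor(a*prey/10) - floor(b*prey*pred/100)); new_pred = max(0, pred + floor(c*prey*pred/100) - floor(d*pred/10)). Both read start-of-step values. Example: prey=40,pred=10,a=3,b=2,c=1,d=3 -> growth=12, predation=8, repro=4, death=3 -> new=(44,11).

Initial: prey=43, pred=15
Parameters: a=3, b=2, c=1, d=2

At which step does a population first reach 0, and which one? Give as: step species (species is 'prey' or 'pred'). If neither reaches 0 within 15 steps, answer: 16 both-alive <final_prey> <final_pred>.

Answer: 16 both-alive 6 7

Derivation:
Step 1: prey: 43+12-12=43; pred: 15+6-3=18
Step 2: prey: 43+12-15=40; pred: 18+7-3=22
Step 3: prey: 40+12-17=35; pred: 22+8-4=26
Step 4: prey: 35+10-18=27; pred: 26+9-5=30
Step 5: prey: 27+8-16=19; pred: 30+8-6=32
Step 6: prey: 19+5-12=12; pred: 32+6-6=32
Step 7: prey: 12+3-7=8; pred: 32+3-6=29
Step 8: prey: 8+2-4=6; pred: 29+2-5=26
Step 9: prey: 6+1-3=4; pred: 26+1-5=22
Step 10: prey: 4+1-1=4; pred: 22+0-4=18
Step 11: prey: 4+1-1=4; pred: 18+0-3=15
Step 12: prey: 4+1-1=4; pred: 15+0-3=12
Step 13: prey: 4+1-0=5; pred: 12+0-2=10
Step 14: prey: 5+1-1=5; pred: 10+0-2=8
Step 15: prey: 5+1-0=6; pred: 8+0-1=7
No extinction within 15 steps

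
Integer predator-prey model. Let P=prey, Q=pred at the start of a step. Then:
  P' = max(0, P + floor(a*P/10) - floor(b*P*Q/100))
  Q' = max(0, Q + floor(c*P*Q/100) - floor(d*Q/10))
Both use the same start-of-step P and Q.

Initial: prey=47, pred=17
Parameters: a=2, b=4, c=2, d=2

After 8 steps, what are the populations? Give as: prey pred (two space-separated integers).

Answer: 0 11

Derivation:
Step 1: prey: 47+9-31=25; pred: 17+15-3=29
Step 2: prey: 25+5-29=1; pred: 29+14-5=38
Step 3: prey: 1+0-1=0; pred: 38+0-7=31
Step 4: prey: 0+0-0=0; pred: 31+0-6=25
Step 5: prey: 0+0-0=0; pred: 25+0-5=20
Step 6: prey: 0+0-0=0; pred: 20+0-4=16
Step 7: prey: 0+0-0=0; pred: 16+0-3=13
Step 8: prey: 0+0-0=0; pred: 13+0-2=11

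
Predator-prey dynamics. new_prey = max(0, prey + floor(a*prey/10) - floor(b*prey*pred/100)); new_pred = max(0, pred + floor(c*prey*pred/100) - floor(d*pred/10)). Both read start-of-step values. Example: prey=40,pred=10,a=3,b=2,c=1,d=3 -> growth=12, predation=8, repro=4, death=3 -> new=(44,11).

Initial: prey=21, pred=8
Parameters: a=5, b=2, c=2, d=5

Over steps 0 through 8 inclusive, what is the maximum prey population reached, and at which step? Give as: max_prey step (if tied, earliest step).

Step 1: prey: 21+10-3=28; pred: 8+3-4=7
Step 2: prey: 28+14-3=39; pred: 7+3-3=7
Step 3: prey: 39+19-5=53; pred: 7+5-3=9
Step 4: prey: 53+26-9=70; pred: 9+9-4=14
Step 5: prey: 70+35-19=86; pred: 14+19-7=26
Step 6: prey: 86+43-44=85; pred: 26+44-13=57
Step 7: prey: 85+42-96=31; pred: 57+96-28=125
Step 8: prey: 31+15-77=0; pred: 125+77-62=140
Max prey = 86 at step 5

Answer: 86 5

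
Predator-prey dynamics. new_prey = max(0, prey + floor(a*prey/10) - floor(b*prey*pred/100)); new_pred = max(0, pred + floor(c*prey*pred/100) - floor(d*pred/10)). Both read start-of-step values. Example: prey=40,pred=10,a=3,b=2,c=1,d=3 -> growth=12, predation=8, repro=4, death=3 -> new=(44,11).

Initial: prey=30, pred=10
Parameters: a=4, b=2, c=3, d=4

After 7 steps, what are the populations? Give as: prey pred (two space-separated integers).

Answer: 0 31

Derivation:
Step 1: prey: 30+12-6=36; pred: 10+9-4=15
Step 2: prey: 36+14-10=40; pred: 15+16-6=25
Step 3: prey: 40+16-20=36; pred: 25+30-10=45
Step 4: prey: 36+14-32=18; pred: 45+48-18=75
Step 5: prey: 18+7-27=0; pred: 75+40-30=85
Step 6: prey: 0+0-0=0; pred: 85+0-34=51
Step 7: prey: 0+0-0=0; pred: 51+0-20=31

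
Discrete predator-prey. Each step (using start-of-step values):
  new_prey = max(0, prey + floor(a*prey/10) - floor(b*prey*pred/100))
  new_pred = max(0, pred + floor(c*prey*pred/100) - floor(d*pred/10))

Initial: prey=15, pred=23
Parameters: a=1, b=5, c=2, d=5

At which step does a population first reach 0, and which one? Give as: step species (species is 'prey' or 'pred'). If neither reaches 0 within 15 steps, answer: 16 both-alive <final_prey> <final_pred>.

Step 1: prey: 15+1-17=0; pred: 23+6-11=18
First extinction: prey at step 1

Answer: 1 prey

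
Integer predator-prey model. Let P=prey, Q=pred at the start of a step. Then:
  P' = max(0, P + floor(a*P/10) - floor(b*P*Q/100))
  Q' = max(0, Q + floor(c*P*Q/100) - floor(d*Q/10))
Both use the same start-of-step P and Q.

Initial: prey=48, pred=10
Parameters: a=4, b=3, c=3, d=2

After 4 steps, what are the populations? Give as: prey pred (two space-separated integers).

Answer: 0 84

Derivation:
Step 1: prey: 48+19-14=53; pred: 10+14-2=22
Step 2: prey: 53+21-34=40; pred: 22+34-4=52
Step 3: prey: 40+16-62=0; pred: 52+62-10=104
Step 4: prey: 0+0-0=0; pred: 104+0-20=84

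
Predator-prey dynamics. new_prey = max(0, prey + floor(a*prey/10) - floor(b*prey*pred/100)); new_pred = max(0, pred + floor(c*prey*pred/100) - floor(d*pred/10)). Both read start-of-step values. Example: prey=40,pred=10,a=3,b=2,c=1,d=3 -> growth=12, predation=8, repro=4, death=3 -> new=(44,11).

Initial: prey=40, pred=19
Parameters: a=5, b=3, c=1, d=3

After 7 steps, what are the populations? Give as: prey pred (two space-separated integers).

Answer: 15 17

Derivation:
Step 1: prey: 40+20-22=38; pred: 19+7-5=21
Step 2: prey: 38+19-23=34; pred: 21+7-6=22
Step 3: prey: 34+17-22=29; pred: 22+7-6=23
Step 4: prey: 29+14-20=23; pred: 23+6-6=23
Step 5: prey: 23+11-15=19; pred: 23+5-6=22
Step 6: prey: 19+9-12=16; pred: 22+4-6=20
Step 7: prey: 16+8-9=15; pred: 20+3-6=17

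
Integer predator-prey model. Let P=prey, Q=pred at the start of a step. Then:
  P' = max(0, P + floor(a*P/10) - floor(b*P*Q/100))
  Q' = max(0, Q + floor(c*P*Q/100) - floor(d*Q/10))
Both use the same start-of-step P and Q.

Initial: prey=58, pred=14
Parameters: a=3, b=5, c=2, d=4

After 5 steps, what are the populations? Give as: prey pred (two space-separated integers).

Answer: 0 8

Derivation:
Step 1: prey: 58+17-40=35; pred: 14+16-5=25
Step 2: prey: 35+10-43=2; pred: 25+17-10=32
Step 3: prey: 2+0-3=0; pred: 32+1-12=21
Step 4: prey: 0+0-0=0; pred: 21+0-8=13
Step 5: prey: 0+0-0=0; pred: 13+0-5=8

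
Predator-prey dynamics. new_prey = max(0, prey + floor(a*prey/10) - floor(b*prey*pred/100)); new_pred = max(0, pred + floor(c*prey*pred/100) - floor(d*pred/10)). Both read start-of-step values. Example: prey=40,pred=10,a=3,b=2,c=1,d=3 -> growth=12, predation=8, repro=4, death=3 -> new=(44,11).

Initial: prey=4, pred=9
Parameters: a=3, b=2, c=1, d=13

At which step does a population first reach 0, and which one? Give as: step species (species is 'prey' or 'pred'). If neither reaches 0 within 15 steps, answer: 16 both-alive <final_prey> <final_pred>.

Step 1: prey: 4+1-0=5; pred: 9+0-11=0
First extinction: pred at step 1

Answer: 1 pred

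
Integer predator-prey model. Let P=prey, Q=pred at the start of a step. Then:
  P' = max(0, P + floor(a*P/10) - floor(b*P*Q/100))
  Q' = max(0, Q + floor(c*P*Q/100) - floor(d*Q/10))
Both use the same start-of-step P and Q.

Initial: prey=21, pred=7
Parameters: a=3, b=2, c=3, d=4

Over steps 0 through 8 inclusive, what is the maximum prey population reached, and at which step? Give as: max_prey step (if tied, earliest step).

Step 1: prey: 21+6-2=25; pred: 7+4-2=9
Step 2: prey: 25+7-4=28; pred: 9+6-3=12
Step 3: prey: 28+8-6=30; pred: 12+10-4=18
Step 4: prey: 30+9-10=29; pred: 18+16-7=27
Step 5: prey: 29+8-15=22; pred: 27+23-10=40
Step 6: prey: 22+6-17=11; pred: 40+26-16=50
Step 7: prey: 11+3-11=3; pred: 50+16-20=46
Step 8: prey: 3+0-2=1; pred: 46+4-18=32
Max prey = 30 at step 3

Answer: 30 3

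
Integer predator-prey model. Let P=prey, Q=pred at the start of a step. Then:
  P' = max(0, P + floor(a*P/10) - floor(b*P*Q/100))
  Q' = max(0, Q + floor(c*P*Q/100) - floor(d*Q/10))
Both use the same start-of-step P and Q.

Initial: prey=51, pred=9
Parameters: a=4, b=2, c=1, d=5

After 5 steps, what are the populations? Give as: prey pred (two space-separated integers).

Step 1: prey: 51+20-9=62; pred: 9+4-4=9
Step 2: prey: 62+24-11=75; pred: 9+5-4=10
Step 3: prey: 75+30-15=90; pred: 10+7-5=12
Step 4: prey: 90+36-21=105; pred: 12+10-6=16
Step 5: prey: 105+42-33=114; pred: 16+16-8=24

Answer: 114 24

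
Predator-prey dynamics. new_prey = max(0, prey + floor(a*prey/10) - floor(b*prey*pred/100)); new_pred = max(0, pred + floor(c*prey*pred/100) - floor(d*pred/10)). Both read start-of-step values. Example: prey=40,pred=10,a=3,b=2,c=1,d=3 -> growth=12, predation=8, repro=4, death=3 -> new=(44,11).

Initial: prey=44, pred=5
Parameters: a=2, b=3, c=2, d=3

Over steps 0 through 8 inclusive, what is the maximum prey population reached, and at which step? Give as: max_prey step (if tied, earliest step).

Answer: 46 1

Derivation:
Step 1: prey: 44+8-6=46; pred: 5+4-1=8
Step 2: prey: 46+9-11=44; pred: 8+7-2=13
Step 3: prey: 44+8-17=35; pred: 13+11-3=21
Step 4: prey: 35+7-22=20; pred: 21+14-6=29
Step 5: prey: 20+4-17=7; pred: 29+11-8=32
Step 6: prey: 7+1-6=2; pred: 32+4-9=27
Step 7: prey: 2+0-1=1; pred: 27+1-8=20
Step 8: prey: 1+0-0=1; pred: 20+0-6=14
Max prey = 46 at step 1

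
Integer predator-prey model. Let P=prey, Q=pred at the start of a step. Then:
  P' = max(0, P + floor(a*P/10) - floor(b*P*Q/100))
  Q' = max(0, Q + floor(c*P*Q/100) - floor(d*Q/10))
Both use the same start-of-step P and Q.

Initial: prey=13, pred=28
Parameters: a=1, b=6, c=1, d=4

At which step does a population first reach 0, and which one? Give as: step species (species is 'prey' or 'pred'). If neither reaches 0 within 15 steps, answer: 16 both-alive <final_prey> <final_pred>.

Step 1: prey: 13+1-21=0; pred: 28+3-11=20
First extinction: prey at step 1

Answer: 1 prey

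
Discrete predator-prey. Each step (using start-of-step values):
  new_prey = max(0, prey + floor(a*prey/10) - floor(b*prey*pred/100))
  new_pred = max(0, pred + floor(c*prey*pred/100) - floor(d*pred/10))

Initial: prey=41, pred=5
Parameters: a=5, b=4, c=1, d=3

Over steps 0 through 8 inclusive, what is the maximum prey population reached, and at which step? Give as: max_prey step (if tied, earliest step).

Step 1: prey: 41+20-8=53; pred: 5+2-1=6
Step 2: prey: 53+26-12=67; pred: 6+3-1=8
Step 3: prey: 67+33-21=79; pred: 8+5-2=11
Step 4: prey: 79+39-34=84; pred: 11+8-3=16
Step 5: prey: 84+42-53=73; pred: 16+13-4=25
Step 6: prey: 73+36-73=36; pred: 25+18-7=36
Step 7: prey: 36+18-51=3; pred: 36+12-10=38
Step 8: prey: 3+1-4=0; pred: 38+1-11=28
Max prey = 84 at step 4

Answer: 84 4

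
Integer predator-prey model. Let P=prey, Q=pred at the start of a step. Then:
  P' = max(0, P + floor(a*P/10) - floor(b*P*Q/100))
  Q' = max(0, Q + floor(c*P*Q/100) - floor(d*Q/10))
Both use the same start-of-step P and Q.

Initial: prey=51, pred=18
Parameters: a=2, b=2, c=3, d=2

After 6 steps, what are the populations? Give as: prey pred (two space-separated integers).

Step 1: prey: 51+10-18=43; pred: 18+27-3=42
Step 2: prey: 43+8-36=15; pred: 42+54-8=88
Step 3: prey: 15+3-26=0; pred: 88+39-17=110
Step 4: prey: 0+0-0=0; pred: 110+0-22=88
Step 5: prey: 0+0-0=0; pred: 88+0-17=71
Step 6: prey: 0+0-0=0; pred: 71+0-14=57

Answer: 0 57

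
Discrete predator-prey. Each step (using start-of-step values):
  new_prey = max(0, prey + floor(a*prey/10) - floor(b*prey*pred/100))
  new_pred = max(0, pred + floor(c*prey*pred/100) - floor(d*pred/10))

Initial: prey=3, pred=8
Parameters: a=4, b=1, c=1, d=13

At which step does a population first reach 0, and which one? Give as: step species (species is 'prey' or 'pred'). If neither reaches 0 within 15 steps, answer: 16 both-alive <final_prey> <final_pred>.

Step 1: prey: 3+1-0=4; pred: 8+0-10=0
First extinction: pred at step 1

Answer: 1 pred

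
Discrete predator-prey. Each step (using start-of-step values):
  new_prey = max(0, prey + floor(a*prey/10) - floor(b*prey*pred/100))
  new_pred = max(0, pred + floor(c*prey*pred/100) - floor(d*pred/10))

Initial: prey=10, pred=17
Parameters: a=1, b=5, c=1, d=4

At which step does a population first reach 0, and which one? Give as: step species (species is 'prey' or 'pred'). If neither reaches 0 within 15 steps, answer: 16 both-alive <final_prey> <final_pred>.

Step 1: prey: 10+1-8=3; pred: 17+1-6=12
Step 2: prey: 3+0-1=2; pred: 12+0-4=8
Step 3: prey: 2+0-0=2; pred: 8+0-3=5
Step 4: prey: 2+0-0=2; pred: 5+0-2=3
Step 5: prey: 2+0-0=2; pred: 3+0-1=2
Step 6: prey: 2+0-0=2; pred: 2+0-0=2
Steps 7-15: state stable at prey=2, pred=2 (no change)
No extinction within 15 steps

Answer: 16 both-alive 2 2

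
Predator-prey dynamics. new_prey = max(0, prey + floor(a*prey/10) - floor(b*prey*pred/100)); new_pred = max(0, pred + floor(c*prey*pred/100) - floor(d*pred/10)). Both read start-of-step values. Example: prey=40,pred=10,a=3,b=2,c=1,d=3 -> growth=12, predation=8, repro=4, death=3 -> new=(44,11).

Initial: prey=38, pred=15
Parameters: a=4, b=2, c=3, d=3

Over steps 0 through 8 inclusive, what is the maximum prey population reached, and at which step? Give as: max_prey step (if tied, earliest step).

Answer: 42 1

Derivation:
Step 1: prey: 38+15-11=42; pred: 15+17-4=28
Step 2: prey: 42+16-23=35; pred: 28+35-8=55
Step 3: prey: 35+14-38=11; pred: 55+57-16=96
Step 4: prey: 11+4-21=0; pred: 96+31-28=99
Step 5: prey: 0+0-0=0; pred: 99+0-29=70
Step 6: prey: 0+0-0=0; pred: 70+0-21=49
Step 7: prey: 0+0-0=0; pred: 49+0-14=35
Step 8: prey: 0+0-0=0; pred: 35+0-10=25
Max prey = 42 at step 1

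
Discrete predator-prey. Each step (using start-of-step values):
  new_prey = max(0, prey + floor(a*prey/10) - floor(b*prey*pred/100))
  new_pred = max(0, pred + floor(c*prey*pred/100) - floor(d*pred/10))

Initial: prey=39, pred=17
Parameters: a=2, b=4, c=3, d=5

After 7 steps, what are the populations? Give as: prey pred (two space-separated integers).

Step 1: prey: 39+7-26=20; pred: 17+19-8=28
Step 2: prey: 20+4-22=2; pred: 28+16-14=30
Step 3: prey: 2+0-2=0; pred: 30+1-15=16
Step 4: prey: 0+0-0=0; pred: 16+0-8=8
Step 5: prey: 0+0-0=0; pred: 8+0-4=4
Step 6: prey: 0+0-0=0; pred: 4+0-2=2
Step 7: prey: 0+0-0=0; pred: 2+0-1=1

Answer: 0 1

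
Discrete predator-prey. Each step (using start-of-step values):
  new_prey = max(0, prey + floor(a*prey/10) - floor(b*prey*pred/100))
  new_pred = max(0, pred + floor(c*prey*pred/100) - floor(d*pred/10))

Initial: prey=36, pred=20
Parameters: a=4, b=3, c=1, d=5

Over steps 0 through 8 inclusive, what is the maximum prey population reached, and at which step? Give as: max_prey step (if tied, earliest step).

Step 1: prey: 36+14-21=29; pred: 20+7-10=17
Step 2: prey: 29+11-14=26; pred: 17+4-8=13
Step 3: prey: 26+10-10=26; pred: 13+3-6=10
Step 4: prey: 26+10-7=29; pred: 10+2-5=7
Step 5: prey: 29+11-6=34; pred: 7+2-3=6
Step 6: prey: 34+13-6=41; pred: 6+2-3=5
Step 7: prey: 41+16-6=51; pred: 5+2-2=5
Step 8: prey: 51+20-7=64; pred: 5+2-2=5
Max prey = 64 at step 8

Answer: 64 8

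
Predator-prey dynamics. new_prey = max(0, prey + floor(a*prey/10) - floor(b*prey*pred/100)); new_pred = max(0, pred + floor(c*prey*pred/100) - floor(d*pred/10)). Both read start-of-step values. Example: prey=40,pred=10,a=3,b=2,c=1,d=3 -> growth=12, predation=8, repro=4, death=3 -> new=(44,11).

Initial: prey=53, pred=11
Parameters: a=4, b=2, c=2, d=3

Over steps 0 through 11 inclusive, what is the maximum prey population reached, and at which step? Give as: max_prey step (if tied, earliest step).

Answer: 65 2

Derivation:
Step 1: prey: 53+21-11=63; pred: 11+11-3=19
Step 2: prey: 63+25-23=65; pred: 19+23-5=37
Step 3: prey: 65+26-48=43; pred: 37+48-11=74
Step 4: prey: 43+17-63=0; pred: 74+63-22=115
Step 5: prey: 0+0-0=0; pred: 115+0-34=81
Step 6: prey: 0+0-0=0; pred: 81+0-24=57
Step 7: prey: 0+0-0=0; pred: 57+0-17=40
Step 8: prey: 0+0-0=0; pred: 40+0-12=28
Step 9: prey: 0+0-0=0; pred: 28+0-8=20
Step 10: prey: 0+0-0=0; pred: 20+0-6=14
Step 11: prey: 0+0-0=0; pred: 14+0-4=10
Max prey = 65 at step 2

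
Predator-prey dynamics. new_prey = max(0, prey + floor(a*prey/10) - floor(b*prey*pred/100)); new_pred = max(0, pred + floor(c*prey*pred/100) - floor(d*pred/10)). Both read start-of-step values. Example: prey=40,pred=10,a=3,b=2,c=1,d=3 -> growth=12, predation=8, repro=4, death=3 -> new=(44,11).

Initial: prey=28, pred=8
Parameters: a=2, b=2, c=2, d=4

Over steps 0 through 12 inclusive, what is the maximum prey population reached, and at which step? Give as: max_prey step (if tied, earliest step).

Step 1: prey: 28+5-4=29; pred: 8+4-3=9
Step 2: prey: 29+5-5=29; pred: 9+5-3=11
Step 3: prey: 29+5-6=28; pred: 11+6-4=13
Step 4: prey: 28+5-7=26; pred: 13+7-5=15
Step 5: prey: 26+5-7=24; pred: 15+7-6=16
Step 6: prey: 24+4-7=21; pred: 16+7-6=17
Step 7: prey: 21+4-7=18; pred: 17+7-6=18
Step 8: prey: 18+3-6=15; pred: 18+6-7=17
Step 9: prey: 15+3-5=13; pred: 17+5-6=16
Step 10: prey: 13+2-4=11; pred: 16+4-6=14
Step 11: prey: 11+2-3=10; pred: 14+3-5=12
Step 12: prey: 10+2-2=10; pred: 12+2-4=10
Max prey = 29 at step 1

Answer: 29 1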